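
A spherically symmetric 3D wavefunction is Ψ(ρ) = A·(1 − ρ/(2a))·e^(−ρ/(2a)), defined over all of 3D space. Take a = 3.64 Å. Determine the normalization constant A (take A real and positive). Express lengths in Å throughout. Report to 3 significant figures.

A ≈ 0.0287 Å^(-3/2)

Normalization requires ∫|Ψ|² 4πρ² dρ = 1, integrated from 0 to ∞.
∫|Ψ|² 4πρ² dρ = A²·(8·π·a^3).
Setting this equal to 1 gives A² = 1/(8·π·a^3).
Plugging in a = 3.64 yields A = 0.02872.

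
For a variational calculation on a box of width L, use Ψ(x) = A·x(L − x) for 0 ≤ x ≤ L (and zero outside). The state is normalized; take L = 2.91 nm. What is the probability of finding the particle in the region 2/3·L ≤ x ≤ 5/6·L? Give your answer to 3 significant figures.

P = ∫_{2/3·L}^{5/6·L} |Ψ(x)|² dx.
With A² fixed by ∫|Ψ|² = 1, i.e. A² = (L^5/30)^(−1), substitute and integrate.
Substituting u = x/L, A² and the length scale cancel in the ratio: P = ∫_{2/3}^{5/6} u^2·(1 - u)^2 du / ∫_{0}^{1} u^2·(1 - u)^2 du.
With ∫ u^2·(1 - u)^2 du = u^3·(6·u^2 - 15·u + 10)/30 + C, the region integral is ≈ 0.0058128 and the full one is 1/30.
This works out to P = 113/648.

P ≈ 0.174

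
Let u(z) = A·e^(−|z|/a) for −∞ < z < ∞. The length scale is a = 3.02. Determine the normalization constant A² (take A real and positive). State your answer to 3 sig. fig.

We need A² ∫|f|² dz = 1, taking the integral from −∞ to ∞.
Using ∫₀^∞ zⁿ e^(−αz) dz = n!/αⁿ⁺¹, the integral (without the A² prefactor) comes out to a.
Setting this equal to 1 gives A² = 1/(a).
With a = 3.02: A² = 0.3311 and A = 0.5754.

A^2 ≈ 0.331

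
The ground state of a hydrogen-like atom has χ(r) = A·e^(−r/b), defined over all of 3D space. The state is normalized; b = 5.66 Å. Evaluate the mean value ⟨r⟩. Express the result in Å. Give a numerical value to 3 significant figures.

By definition ⟨r⟩ = ∫ r |χ(r)|² 4πr² dr.
Evaluating both integrals, ⟨r⟩ = 3·b/2.
With b = 5.66, ⟨r⟩ = 8.490.

⟨r⟩ ≈ 8.49 Å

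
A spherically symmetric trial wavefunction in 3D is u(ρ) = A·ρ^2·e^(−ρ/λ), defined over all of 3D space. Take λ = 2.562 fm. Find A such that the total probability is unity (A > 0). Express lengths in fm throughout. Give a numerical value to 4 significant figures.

Normalization requires ∫|u|² 4πρ² dρ = 1, integrated from 0 to ∞.
Carrying out the integral gives A² · 45·π·λ^7/2.
So A² = (45·π·λ^7/2)^(−1).
With λ = 2.562: A² = 0.000019526 and A = 0.0044188.

A ≈ 0.004419 fm^(-7/2)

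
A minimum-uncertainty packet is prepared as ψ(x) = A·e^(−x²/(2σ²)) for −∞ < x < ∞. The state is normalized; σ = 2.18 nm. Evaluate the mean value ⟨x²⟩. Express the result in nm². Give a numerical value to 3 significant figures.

⟨x^2⟩ ≈ 2.38 nm^2

⟨x²⟩ = ∫ x^2 |ψ|² dx over the full domain.
With ∫_{−∞}^{∞} x^(2m) e^(−αx²) dx = (2m−1)!!·√π / (2^m α^(m+1/2)), since the A² factors cancel between numerator and denominator, ⟨x²⟩ = σ^2/2.
Putting σ = 2.18 gives 2.376.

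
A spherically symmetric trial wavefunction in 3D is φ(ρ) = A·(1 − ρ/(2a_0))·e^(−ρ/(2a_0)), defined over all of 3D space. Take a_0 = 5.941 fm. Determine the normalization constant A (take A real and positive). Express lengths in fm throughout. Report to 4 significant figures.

Require ∫ |φ|² 4πρ² dρ = 1 over the whole domain.
The angular integral contributes 4π, leaving ∫₀^∞ ρ²|φ|² dρ.
The integral (without the A² prefactor) comes out to 8·π·a_0^3.
Hence A² = 1/[8·π·a_0^3].
Substituting a_0 = 5.941 gives A² = 0.00018975, so A = 0.013775.

A ≈ 0.01377 fm^(-3/2)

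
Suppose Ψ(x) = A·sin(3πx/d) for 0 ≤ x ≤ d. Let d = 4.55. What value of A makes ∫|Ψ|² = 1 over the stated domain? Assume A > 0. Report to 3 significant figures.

A ≈ 0.663

The normalization condition is ∫|Ψ|² dx = 1 from 0 to d.
With ∫₀^d sin²(nπx/d) dx = d/2, with Ψ = A·sin(3πx/d), the integral evaluates to A²·[d/2].
So A² = (d/2)^(−1).
Substituting d = 4.55 gives A² = 0.4396, so A = 0.6630.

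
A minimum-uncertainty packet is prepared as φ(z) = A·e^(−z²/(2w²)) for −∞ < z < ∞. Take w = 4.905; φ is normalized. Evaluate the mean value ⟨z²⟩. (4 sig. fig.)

⟨z^2⟩ ≈ 12.03

⟨z²⟩ = ∫ z^2 |φ|² dz over the full domain.
Evaluating both integrals, ⟨z²⟩ = w^2/2.
Putting w = 4.905 gives 12.030.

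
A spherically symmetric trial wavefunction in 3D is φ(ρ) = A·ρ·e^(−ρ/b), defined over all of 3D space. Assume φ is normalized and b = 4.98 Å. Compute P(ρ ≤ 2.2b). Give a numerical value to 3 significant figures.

P ≈ 0.449

With dV = 4πρ²dρ, the probability is ∫|φ|² dV over ρ ≤ 2.2b.
The full normalization integral is A²·[3·π·b^5] = 1, fixing A².
Substituting u = ρ/b, A², 4π and the length scale all cancel in the ratio: P = ∫_{0}^{2.2} u^4·e^(-2·u) du / ∫_{0}^{∞} u^4·e^(-2·u) du.
With ∫ u^4·e^(-2·u) du = -(u^4/2 + u^3 + 3·u^2/2 + 3·u/2 + 3/4)·e^(-2·u) + C, the region integral is ≈ 0.33661 and the full one is 3/4.
Taking the ratio yields P = 0.4488.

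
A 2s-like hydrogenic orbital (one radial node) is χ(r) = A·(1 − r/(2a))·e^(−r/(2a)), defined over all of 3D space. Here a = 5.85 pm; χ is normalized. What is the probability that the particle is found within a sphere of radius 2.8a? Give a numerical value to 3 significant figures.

Integrate the radial probability density 4πr²|χ|² over r ≤ 2.8a.
The full normalization integral is A²·[8·π·a^3] = 1, fixing A².
Let u = r/a; then A², 4π and the length scale all cancel, so P = ∫_{0}^{2.8} u^2·(1 - u/2)^2·e^(-u) du ÷ ∫_{0}^{∞} u^2·(1 - u/2)^2·e^(-u) du.
An antiderivative of u^2·(1 - u/2)^2·e^(-u) is -(u^4/4 + u^2 + 2·u + 2)·e^(-u); evaluating from 0 to 2.8 gives ≈ 0.12666, while the full integral is 2.
Taking the ratio yields P = 0.06333.

P ≈ 0.0633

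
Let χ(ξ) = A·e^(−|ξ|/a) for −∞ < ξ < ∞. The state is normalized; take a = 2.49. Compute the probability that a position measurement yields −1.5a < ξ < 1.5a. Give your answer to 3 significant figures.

P ≈ 0.950

The probability is P = ∫ |χ|² dξ over [−1.5a, 1.5a].
Since A² = 1/(a), this is the region integral divided by the full normalization integral.
Both integrals are even about ξ = 0, so only the ξ ≥ 0 halves are needed (the factors of 2 cancel). In terms of u = ξ/a (A² and the length scale cancel between numerator and denominator), P = [∫_{0}^{1.5} e^(-2·u) du] / [∫_{0}^{∞} e^(-2·u) du].
With ∫ e^(-2·u) du = -e^(-2·u)/2 + C, the region integral is 1/2 - e^(-3)/2 and the full one is 1/2.
Evaluating gives P = 0.9502.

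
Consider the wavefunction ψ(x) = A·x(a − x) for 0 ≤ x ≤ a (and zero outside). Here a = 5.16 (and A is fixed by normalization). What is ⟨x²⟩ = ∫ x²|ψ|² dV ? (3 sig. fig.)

⟨x²⟩ = ∫ x^2 |ψ|² dx over the full domain.
Since the A² factors cancel between numerator and denominator, ⟨x²⟩ = 2·a^2/7.
With a = 5.16, ⟨x^2⟩ = 7.607.

⟨x^2⟩ ≈ 7.61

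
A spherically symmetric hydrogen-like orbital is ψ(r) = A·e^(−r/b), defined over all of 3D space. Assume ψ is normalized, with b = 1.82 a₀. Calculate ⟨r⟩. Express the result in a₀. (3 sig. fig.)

⟨r⟩ ≈ 2.73 a₀

The expectation value is the |ψ|²-weighted average of r: ∫ r|ψ|² 4πr² dr.
Evaluating both integrals, ⟨r⟩ = 3·b/2.
Putting b = 1.82 gives 2.730.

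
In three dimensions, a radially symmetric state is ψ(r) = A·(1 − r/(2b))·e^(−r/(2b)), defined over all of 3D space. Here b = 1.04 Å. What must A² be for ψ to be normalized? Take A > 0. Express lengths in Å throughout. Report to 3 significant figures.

Normalization requires ∫|ψ|² 4πr² dr = 1, integrated from 0 to ∞.
In 3D with spherical symmetry the volume element is 4πr² dr.
∫|ψ|² 4πr² dr = A²·(8·π·b^3).
Setting this equal to 1 gives A² = 1/(8·π·b^3).
Substituting b = 1.04 gives A² = 0.03537, so A = 0.1881.

A^2 ≈ 0.0354 Å^(-3)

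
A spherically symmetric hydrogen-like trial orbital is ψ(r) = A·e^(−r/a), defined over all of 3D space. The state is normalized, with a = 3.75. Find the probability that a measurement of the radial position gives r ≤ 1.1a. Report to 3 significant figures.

P ≈ 0.377

P = ∫ |ψ|² 4πr² dr over r ≤ 1.1a.
Normalization gives A² = 1/(π·a^3).
In terms of u = r/a (A², 4π and the length scale all cancel between numerator and denominator), P = [∫_{0}^{1.1} u^2·e^(-2·u) du] / [∫_{0}^{∞} u^2·e^(-2·u) du].
With ∫ u^2·e^(-2·u) du = -(2·u^2 + 2·u + 1)·e^(-2·u)/4 + C, the region integral is 1/4 - 281·e^(-11/5)/200 and the full one is 1/4.
Taking the ratio yields P = 0.3773.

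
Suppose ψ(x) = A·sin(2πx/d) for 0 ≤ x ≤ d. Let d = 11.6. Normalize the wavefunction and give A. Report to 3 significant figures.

A ≈ 0.415

Require ∫ |ψ|² dx = 1 over the whole domain.
With ∫₀^d sin²(nπx/d) dx = d/2, ∫|ψ|² dx = A²·(d/2).
Setting this equal to 1 gives A² = 1/(d/2).
Substituting d = 11.6 gives A² = 0.1724, so A = 0.4152.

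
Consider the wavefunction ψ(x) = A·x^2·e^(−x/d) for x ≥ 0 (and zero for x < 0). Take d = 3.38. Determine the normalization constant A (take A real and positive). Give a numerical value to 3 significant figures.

We need A² ∫|f|² dx = 1, taking the integral from 0 to ∞.
With ψ = A·x^2·e^(−x/d), the integral evaluates to A²·[3·d^5/4].
Setting this equal to 1 gives A² = 1/(3·d^5/4).
With d = 3.38: A² = 0.003022 and A = 0.05498.

A ≈ 0.0550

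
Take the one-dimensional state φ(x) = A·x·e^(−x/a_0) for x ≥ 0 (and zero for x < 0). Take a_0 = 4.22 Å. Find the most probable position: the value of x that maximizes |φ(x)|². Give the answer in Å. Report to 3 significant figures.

x ≈ 4.22 Å

Differentiate |φ(x)|² with respect to x and set to zero.
This gives x = a_0.
With a_0 = 4.22, the most probable position is 4.220 Å.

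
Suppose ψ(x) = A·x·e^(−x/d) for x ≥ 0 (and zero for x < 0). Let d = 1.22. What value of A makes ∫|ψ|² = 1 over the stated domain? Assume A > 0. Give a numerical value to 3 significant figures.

The normalization condition is ∫|ψ|² dx = 1 from 0 to ∞.
Recall ∫₀^∞ x^m e^(−x/β) dx = m!·β^(m+1), carrying out the integral gives A² · d^3/4.
So A² = (d^3/4)^(−1).
Plugging in d = 1.22 yields A = 1.484.

A ≈ 1.48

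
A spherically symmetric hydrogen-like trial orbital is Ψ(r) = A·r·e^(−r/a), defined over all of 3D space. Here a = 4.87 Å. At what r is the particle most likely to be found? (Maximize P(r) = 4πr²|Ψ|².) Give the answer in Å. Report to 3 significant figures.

r ≈ 9.74 Å

The maximum of P(r) = 4πr²|Ψ|² occurs where its derivative vanishes.
This gives r = 2·a.
With a = 4.87, the most probable radial distance is 9.740 Å.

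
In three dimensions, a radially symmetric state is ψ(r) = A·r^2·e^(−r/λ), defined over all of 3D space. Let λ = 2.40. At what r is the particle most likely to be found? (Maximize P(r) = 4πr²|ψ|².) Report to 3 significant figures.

Differentiate P(r) = 4πr²|ψ|² with respect to r and set to zero.
This gives r = 3·λ.
With λ = 2.40, the most probable radial distance is 7.200.

r ≈ 7.20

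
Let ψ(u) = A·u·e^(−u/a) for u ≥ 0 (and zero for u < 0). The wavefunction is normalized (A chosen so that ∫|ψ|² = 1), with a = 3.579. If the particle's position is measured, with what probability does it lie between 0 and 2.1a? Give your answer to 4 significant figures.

P = ∫_{0}^{2.1a} |ψ(u)|² du.
With A² fixed by ∫|ψ|² = 1, i.e. A² = (a^3/4)^(−1), substitute and integrate.
In terms of t = u/a (A² and the length scale cancel between numerator and denominator), P = [∫_{0}^{2.1} t^2·e^(-2·t) dt] / [∫_{0}^{∞} t^2·e^(-2·t) dt].
With ∫ t^2·e^(-2·t) dt = -(2·t^2 + 2·t + 1)·e^(-2·t)/4 + C, the region integral is 1/4 - 701·e^(-21/5)/200 and the full one is 1/4.
The result is P = 0.78976.

P ≈ 0.7898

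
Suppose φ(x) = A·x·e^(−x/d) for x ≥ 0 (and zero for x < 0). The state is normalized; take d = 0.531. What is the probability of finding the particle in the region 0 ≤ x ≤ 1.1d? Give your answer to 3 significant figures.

P ≈ 0.377

The probability is P = ∫ |φ|² dx over [0, 1.1d].
With A² fixed by ∫|φ|² = 1, i.e. A² = (d^3/4)^(−1), substitute and integrate.
In terms of u = x/d (A² and the length scale cancel between numerator and denominator), P = [∫_{0}^{1.1} u^2·e^(-2·u) du] / [∫_{0}^{∞} u^2·e^(-2·u) du].
Using ∫ u^2·e^(-2·u) du = -(2·u^2 + 2·u + 1)·e^(-2·u)/4, the numerator is 1/4 - 281·e^(-11/5)/200 and the denominator is 1/4.
This works out to P = 0.3773.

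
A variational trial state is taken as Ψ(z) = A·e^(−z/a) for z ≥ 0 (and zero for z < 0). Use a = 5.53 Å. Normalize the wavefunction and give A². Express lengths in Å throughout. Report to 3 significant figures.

The normalization condition is ∫|Ψ|² dz = 1 from 0 to ∞.
With Ψ = A·e^(−z/a), the integral evaluates to A²·[a/2].
Hence A² = 1/[a/2].
Substituting a = 5.53 gives A² = 0.3617, so A = 0.6014.

A^2 ≈ 0.362 Å^(-1)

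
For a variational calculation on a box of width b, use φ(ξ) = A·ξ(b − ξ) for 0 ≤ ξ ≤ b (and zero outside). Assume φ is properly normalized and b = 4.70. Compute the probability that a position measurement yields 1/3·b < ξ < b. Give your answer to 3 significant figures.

The probability is P = ∫ |φ|² dξ over [1/3·b, b].
Since A² = 1/(b^5/30), this is the region integral divided by the full normalization integral.
In terms of u = ξ/b (A² and the length scale cancel between numerator and denominator), P = [∫_{1/3}^{1} u^2·(1 - u)^2 du] / [∫_{0}^{1} u^2·(1 - u)^2 du].
An antiderivative of u^2·(1 - u)^2 is u^3·(6·u^2 - 15·u + 10)/30; evaluating from 1/3 to 1 gives 32/1215, while the full integral is 1/30.
Taking the ratio, P = 64/81.

P ≈ 0.790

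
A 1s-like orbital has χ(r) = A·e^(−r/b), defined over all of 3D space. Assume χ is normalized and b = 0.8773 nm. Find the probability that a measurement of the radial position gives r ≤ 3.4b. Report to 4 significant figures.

P ≈ 0.9656

P = ∫ |χ|² 4πr² dr over r ≤ 3.4b.
The full normalization integral is A²·[π·b^3] = 1, fixing A².
Substituting u = r/b, A², 4π and the length scale all cancel in the ratio: P = ∫_{0}^{3.4} u^2·e^(-2·u) du / ∫_{0}^{∞} u^2·e^(-2·u) du.
With ∫ u^2·e^(-2·u) du = -(2·u^2 + 2·u + 1)·e^(-2·u)/4 + C, the region integral is 1/4 - 773·e^(-34/5)/100 and the full one is 1/4.
This evaluates to P = 0.96556.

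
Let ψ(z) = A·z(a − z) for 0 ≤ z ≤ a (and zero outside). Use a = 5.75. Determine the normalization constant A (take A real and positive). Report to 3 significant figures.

A ≈ 0.0691

Require ∫ |ψ|² dz = 1 over the whole domain.
The integral (without the A² prefactor) comes out to a^5/30.
Setting this equal to 1 gives A² = 1/(a^5/30).
Plugging in a = 5.75 yields A = 0.06909.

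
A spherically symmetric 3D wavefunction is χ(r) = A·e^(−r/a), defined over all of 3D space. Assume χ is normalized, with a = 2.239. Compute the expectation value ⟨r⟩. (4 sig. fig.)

⟨r⟩ ≈ 3.359

By definition ⟨r⟩ = ∫ r |χ(r)|² 4πr² dr.
With ∫₀^∞ r^3 e^(−αr) dr = 3!/α^4, the ratio of the moment integral to the normalization integral gives ⟨r⟩ = 3·a/2.
Putting a = 2.239 gives 3.3585.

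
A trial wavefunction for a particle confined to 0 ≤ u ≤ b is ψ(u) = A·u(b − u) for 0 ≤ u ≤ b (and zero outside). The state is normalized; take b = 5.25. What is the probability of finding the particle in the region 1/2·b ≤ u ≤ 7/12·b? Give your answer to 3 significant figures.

P ≈ 0.153

The probability is P = ∫ |ψ|² du over [1/2·b, 7/12·b].
With A² fixed by ∫|ψ|² = 1, i.e. A² = (b^5/30)^(−1), substitute and integrate.
Substituting t = u/b, A² and the length scale cancel in the ratio: P = ∫_{1/2}^{7/12} t^2·(1 - t)^2 dt / ∫_{0}^{1} t^2·(1 - t)^2 dt.
Using ∫ t^2·(1 - t)^2 dt = t^3·(6·t^2 - 15·t + 10)/30, the numerator is ≈ 0.0051127 and the denominator is 1/30.
This works out to P = 0.1534.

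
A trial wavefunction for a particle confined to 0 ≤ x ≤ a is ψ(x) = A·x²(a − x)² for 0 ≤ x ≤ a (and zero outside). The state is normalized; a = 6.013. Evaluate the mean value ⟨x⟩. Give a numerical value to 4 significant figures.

⟨x⟩ = ∫ x |ψ|² dx over the full domain.
Since the A² factors cancel between numerator and denominator, ⟨x⟩ = a/2.
Putting a = 6.013 gives 3.0065.

⟨x⟩ ≈ 3.007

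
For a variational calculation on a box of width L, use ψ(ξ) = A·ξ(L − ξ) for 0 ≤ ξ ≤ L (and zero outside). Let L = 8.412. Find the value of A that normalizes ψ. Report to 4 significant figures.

A ≈ 0.02669

Normalization requires ∫|ψ|² dξ = 1, integrated from 0 to L.
Expanding the polynomial and integrating term by term, the integral (without the A² prefactor) comes out to L^5/30.
Plugging in L = 8.412 yields A = 0.026688.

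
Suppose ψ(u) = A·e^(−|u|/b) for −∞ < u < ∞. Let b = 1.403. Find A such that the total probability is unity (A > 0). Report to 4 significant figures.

A ≈ 0.8443

The normalization condition is ∫|ψ|² du = 1 from −∞ to ∞.
∫|ψ|² du = A²·(b).
With b = 1.403: A² = 0.71276 and A = 0.84425.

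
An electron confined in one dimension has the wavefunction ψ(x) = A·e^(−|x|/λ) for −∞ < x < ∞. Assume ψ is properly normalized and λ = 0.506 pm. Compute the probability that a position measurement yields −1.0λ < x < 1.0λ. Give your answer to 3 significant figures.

The probability is P = ∫ |ψ|² dx over [−1.0λ, 1.0λ].
The normalization integral ∫|ψ|²dx over the whole domain equals λ·A², and A² cancels in the ratio.
Both integrals are even about x = 0, so only the x ≥ 0 halves are needed (the factors of 2 cancel). Substituting u = x/λ, A² and the length scale cancel in the ratio: P = ∫_{0}^{1.0} e^(-2·u) du / ∫_{0}^{∞} e^(-2·u) du.
With ∫ e^(-2·u) du = -e^(-2·u)/2 + C, the region integral is 1/2 - e^(-2)/2 and the full one is 1/2.
This works out to P = 0.8647.

P ≈ 0.865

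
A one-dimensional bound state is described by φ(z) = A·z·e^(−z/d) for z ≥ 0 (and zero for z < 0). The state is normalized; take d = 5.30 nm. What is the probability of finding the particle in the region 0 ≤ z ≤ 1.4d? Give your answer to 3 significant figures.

The probability is P = ∫ |φ|² dz over [0, 1.4d].
The normalization integral ∫|φ|²dz over the whole domain equals d^3/4·A², and A² cancels in the ratio.
Let u = z/d; then A² and the length scale cancel, so P = ∫_{0}^{1.4} u^2·e^(-2·u) du ÷ ∫_{0}^{∞} u^2·e^(-2·u) du.
With ∫ u^2·e^(-2·u) du = -(2·u^2 + 2·u + 1)·e^(-2·u)/4 + C, the region integral is 1/4 - 193·e^(-14/5)/100 and the full one is 1/4.
The result is P = 0.5305.

P ≈ 0.531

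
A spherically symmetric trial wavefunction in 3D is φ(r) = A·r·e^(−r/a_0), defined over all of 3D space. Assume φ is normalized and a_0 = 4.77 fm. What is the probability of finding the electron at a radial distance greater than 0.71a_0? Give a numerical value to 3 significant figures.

P ≈ 0.985

With dV = 4πr²dr, the probability is ∫|φ|² dV over r > 0.71a_0.
Normalization gives A² = 1/(3·π·a_0^5).
Substituting u = r/a_0, A², 4π and the length scale all cancel in the ratio: P = ∫_{0.71}^{∞} u^4·e^(-2·u) du / ∫_{0}^{∞} u^4·e^(-2·u) du.
An antiderivative of u^4·e^(-2·u) is -(u^4/2 + u^3 + 3·u^2/2 + 3·u/2 + 3/4)·e^(-2·u); evaluating from 0.71 to ∞ gives ≈ 0.73871, while the full integral is 3/4.
Taking the ratio yields P = 0.9849.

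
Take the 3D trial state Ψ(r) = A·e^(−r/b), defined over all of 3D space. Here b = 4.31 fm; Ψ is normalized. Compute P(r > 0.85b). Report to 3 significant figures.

P ≈ 0.757

P = ∫ |Ψ|² 4πr² dr over r > 0.85b.
The full normalization integral is A²·[π·b^3] = 1, fixing A².
In terms of u = r/b (A², 4π and the length scale all cancel between numerator and denominator), P = [∫_{0.85}^{∞} u^2·e^(-2·u) du] / [∫_{0}^{∞} u^2·e^(-2·u) du].
Using ∫ u^2·e^(-2·u) du = -(2·u^2 + 2·u + 1)·e^(-2·u)/4, the numerator is 829·e^(-17/10)/800 and the denominator is 1/4.
The region integral divided by the full integral gives P = 0.7572.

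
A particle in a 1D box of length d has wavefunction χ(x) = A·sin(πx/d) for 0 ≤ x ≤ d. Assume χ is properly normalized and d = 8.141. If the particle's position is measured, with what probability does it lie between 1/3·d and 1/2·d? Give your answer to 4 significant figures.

P ≈ 0.3045

P = ∫_{1/3·d}^{1/2·d} |χ(x)|² dx.
The normalization integral ∫|χ|²dx over the whole domain equals d/2·A², and A² cancels in the ratio.
Let u = x/d; then A² and the length scale cancel, so P = ∫_{1/3}^{1/2} sin(π·u)^2 du ÷ ∫_{0}^{1} sin(π·u)^2 du.
With ∫ sin(π·u)^2 du = u/2 - sin(2·π·u)/(4·π) + C, the region integral is √(3)/(8·π) + 1/12 and the full one is 1/2.
Taking the ratio, P = (√(3)/4 + π/6)/π.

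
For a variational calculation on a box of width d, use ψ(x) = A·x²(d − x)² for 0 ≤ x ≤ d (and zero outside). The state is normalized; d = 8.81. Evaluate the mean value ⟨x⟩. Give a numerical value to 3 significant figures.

⟨x⟩ ≈ 4.41

The expectation value is the |ψ|²-weighted average of x: ∫ x|ψ|² dx.
Expanding the polynomial and integrating term by term, evaluating both integrals, ⟨x⟩ = d/2.
With d = 8.81, ⟨x⟩ = 4.405.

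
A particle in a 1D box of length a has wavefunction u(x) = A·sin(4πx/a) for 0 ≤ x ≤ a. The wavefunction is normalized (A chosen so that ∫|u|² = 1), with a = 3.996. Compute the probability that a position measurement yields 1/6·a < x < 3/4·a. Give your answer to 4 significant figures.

P ≈ 0.5489

The probability is P = ∫ |u|² dx over [1/6·a, 3/4·a].
The normalization integral ∫|u|²dx over the whole domain equals a/2·A², and A² cancels in the ratio.
In terms of t = x/a (A² and the length scale cancel between numerator and denominator), P = [∫_{1/6}^{3/4} sin(4·π·t)^2 dt] / [∫_{0}^{1} sin(4·π·t)^2 dt].
An antiderivative of sin(4·π·t)^2 is t/2 - sin(4·π·t)·cos(4·π·t)/(8·π); evaluating from 1/6 to 3/4 gives -√(3)/(32·π) + 7/24, while the full integral is 1/2.
The result is P = -√(3)/(16·π) + 7/12.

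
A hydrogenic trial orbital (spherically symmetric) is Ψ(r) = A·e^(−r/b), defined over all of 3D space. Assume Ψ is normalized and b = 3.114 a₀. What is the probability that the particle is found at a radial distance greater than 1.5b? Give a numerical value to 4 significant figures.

P ≈ 0.4232

Integrate the radial probability density 4πr²|Ψ|² over r > 1.5b.
Normalization gives A² = 1/(π·b^3).
In terms of u = r/b (A², 4π and the length scale all cancel between numerator and denominator), P = [∫_{1.5}^{∞} u^2·e^(-2·u) du] / [∫_{0}^{∞} u^2·e^(-2·u) du].
Using ∫ u^2·e^(-2·u) du = -(2·u^2 + 2·u + 1)·e^(-2·u)/4, the numerator is 17·e^(-3)/8 and the denominator is 1/4.
Taking the ratio yields P = 0.42319.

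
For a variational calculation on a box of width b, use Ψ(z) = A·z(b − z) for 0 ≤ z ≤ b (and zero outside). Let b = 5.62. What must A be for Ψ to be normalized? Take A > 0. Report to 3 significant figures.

We need A² ∫|f|² dz = 1, taking the integral from 0 to b.
The integral (without the A² prefactor) comes out to b^5/30.
Plugging in b = 5.62 yields A = 0.07315.

A ≈ 0.0732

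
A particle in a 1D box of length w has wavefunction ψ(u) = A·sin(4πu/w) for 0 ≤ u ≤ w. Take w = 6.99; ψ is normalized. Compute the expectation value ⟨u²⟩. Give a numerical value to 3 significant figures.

⟨u^2⟩ ≈ 16.1

By definition ⟨u²⟩ = ∫ u^2 |ψ(u)|² du.
Evaluating both integrals, ⟨u²⟩ = -w^2/(32·π^2) + w^2/3.
With w = 6.99, ⟨u^2⟩ = 16.13.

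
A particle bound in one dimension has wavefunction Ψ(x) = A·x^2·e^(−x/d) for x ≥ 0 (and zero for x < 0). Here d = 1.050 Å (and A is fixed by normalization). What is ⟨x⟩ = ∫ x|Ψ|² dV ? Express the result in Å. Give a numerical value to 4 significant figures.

The expectation value is the |Ψ|²-weighted average of x: ∫ x|Ψ|² dx.
The ratio of the moment integral to the normalization integral gives ⟨x⟩ = 5·d/2.
With d = 1.050, ⟨x⟩ = 2.6250.

⟨x⟩ ≈ 2.625 Å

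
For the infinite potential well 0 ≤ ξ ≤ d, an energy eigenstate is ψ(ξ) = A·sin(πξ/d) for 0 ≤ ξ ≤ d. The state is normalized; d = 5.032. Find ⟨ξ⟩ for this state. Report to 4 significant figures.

By definition ⟨ξ⟩ = ∫ ξ |ψ(ξ)|² dξ.
With ∫₀^d sin²(nπξ/d) dξ = d/2, the ratio of the moment integral to the normalization integral gives ⟨ξ⟩ = d/2.
With d = 5.032, ⟨ξ⟩ = 2.5160.

⟨ξ⟩ ≈ 2.516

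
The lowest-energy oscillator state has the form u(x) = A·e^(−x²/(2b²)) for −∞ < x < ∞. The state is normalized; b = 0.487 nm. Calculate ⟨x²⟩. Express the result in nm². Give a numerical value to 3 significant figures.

The expectation value is the |u|²-weighted average of x^2: ∫ x^2|u|² dx.
Evaluating both integrals, ⟨x²⟩ = b^2/2.
With b = 0.487, ⟨x^2⟩ = 0.1186.

⟨x^2⟩ ≈ 0.119 nm^2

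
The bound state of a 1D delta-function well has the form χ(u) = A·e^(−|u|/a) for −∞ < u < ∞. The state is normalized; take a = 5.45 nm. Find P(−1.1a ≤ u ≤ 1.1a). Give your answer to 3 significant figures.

P = ∫_{−1.1a}^{1.1a} |χ(u)|² du.
With A² fixed by ∫|χ|² = 1, i.e. A² = (a)^(−1), substitute and integrate.
By symmetry take twice the u ≥ 0 contribution in numerator and denominator; the 2's cancel. Substituting t = u/a, A² and the length scale cancel in the ratio: P = ∫_{0}^{1.1} e^(-2·t) dt / ∫_{0}^{∞} e^(-2·t) dt.
Using ∫ e^(-2·t) dt = -e^(-2·t)/2, the numerator is 1/2 - e^(-11/5)/2 and the denominator is 1/2.
This works out to P = 0.8892.

P ≈ 0.889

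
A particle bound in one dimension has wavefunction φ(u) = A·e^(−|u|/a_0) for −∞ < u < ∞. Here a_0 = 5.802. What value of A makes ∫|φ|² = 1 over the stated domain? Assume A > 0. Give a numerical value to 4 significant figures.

A ≈ 0.4152

Normalization requires ∫|φ|² du = 1, integrated from −∞ to ∞.
Recall ∫₀^∞ u^m e^(−u/β) du = m!·β^(m+1), carrying out the integral gives A² · a_0.
Hence A² = 1/[a_0].
Plugging in a_0 = 5.802 yields A = 0.41516.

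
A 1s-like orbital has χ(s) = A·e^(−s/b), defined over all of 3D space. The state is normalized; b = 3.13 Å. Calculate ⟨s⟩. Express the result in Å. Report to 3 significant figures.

⟨s⟩ ≈ 4.70 Å

⟨s⟩ = ∫ s |χ|² 4πs² ds over the full domain.
Since the A² factors cancel between numerator and denominator, ⟨s⟩ = 3·b/2.
Putting b = 3.13 gives 4.695.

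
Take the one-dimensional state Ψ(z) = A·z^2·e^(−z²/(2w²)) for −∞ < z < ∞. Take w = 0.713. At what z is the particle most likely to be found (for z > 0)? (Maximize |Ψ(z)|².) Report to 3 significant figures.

Set d/dz [|Ψ(z)|²] = 0 and solve for z > 0.
This gives z = √(2)·w.
With w = 0.713, the value of z > 0 at which the probability density is greatest is 1.008.

z ≈ 1.01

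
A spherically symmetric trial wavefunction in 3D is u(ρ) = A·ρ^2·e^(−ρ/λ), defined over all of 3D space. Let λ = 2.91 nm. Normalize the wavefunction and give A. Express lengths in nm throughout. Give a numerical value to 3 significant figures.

Normalization requires ∫|u|² 4πρ² dρ = 1, integrated from 0 to ∞.
Using ∫₀^∞ ρⁿ e^(−αρ) dρ = n!/αⁿ⁺¹, carrying out the integral gives A² · 45·π·λ^7/2.
So A² = (45·π·λ^7/2)^(−1).
With λ = 2.91: A² = 0.000008006 and A = 0.002829.

A ≈ 0.00283 nm^(-7/2)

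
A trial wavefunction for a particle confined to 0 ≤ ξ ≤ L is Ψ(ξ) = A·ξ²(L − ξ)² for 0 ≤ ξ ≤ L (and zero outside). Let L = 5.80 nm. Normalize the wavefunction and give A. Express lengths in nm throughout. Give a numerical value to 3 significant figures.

The normalization condition is ∫|Ψ|² dξ = 1 from 0 to L.
The integral (without the A² prefactor) comes out to L^9/630.
Hence A² = 1/[L^9/630].
Plugging in L = 5.80 yields A = 0.009210.

A ≈ 0.00921 nm^(-9/2)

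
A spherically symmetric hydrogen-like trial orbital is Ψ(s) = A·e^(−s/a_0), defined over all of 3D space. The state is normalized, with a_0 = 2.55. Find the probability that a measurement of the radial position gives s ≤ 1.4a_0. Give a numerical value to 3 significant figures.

P ≈ 0.531

Integrate the radial probability density 4πs²|Ψ|² over s ≤ 1.4a_0.
The full normalization integral is A²·[π·a_0^3] = 1, fixing A².
Let u = s/a_0; then A², 4π and the length scale all cancel, so P = ∫_{0}^{1.4} u^2·e^(-2·u) du ÷ ∫_{0}^{∞} u^2·e^(-2·u) du.
An antiderivative of u^2·e^(-2·u) is -(2·u^2 + 2·u + 1)·e^(-2·u)/4; evaluating from 0 to 1.4 gives 1/4 - 193·e^(-14/5)/100, while the full integral is 1/4.
This evaluates to P = 0.5305.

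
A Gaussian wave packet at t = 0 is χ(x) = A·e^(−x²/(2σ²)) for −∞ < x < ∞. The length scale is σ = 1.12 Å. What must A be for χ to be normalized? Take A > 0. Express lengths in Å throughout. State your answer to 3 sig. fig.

A ≈ 0.710 Å^(-1/2)

The normalization condition is ∫|χ|² dx = 1 from −∞ to ∞.
Carrying out the integral gives A² · √(π)·σ.
Hence A² = 1/[√(π)·σ].
Substituting σ = 1.12 gives A² = 0.5037, so A = 0.7097.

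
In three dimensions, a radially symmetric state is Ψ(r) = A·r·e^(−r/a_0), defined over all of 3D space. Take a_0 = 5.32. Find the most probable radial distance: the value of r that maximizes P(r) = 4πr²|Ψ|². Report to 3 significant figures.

r ≈ 10.6

Differentiate P(r) = 4πr²|Ψ|² with respect to r and set to zero.
Solving yields r = 2·a_0.
With a_0 = 5.32, the most probable radial distance is 10.64.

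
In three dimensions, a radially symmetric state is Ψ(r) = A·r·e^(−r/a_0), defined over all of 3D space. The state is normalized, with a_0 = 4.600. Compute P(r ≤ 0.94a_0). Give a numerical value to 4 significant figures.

P ≈ 0.04248

With dV = 4πr²dr, the probability is ∫|Ψ|² dV over r ≤ 0.94a_0.
Normalization gives A² = 1/(3·π·a_0^5).
Let u = r/a_0; then A², 4π and the length scale all cancel, so P = ∫_{0}^{0.94} u^4·e^(-2·u) du ÷ ∫_{0}^{∞} u^4·e^(-2·u) du.
Using ∫ u^4·e^(-2·u) du = -(u^4/2 + u^3 + 3·u^2/2 + 3·u/2 + 3/4)·e^(-2·u), the numerator is ≈ 0.0318563 and the denominator is 3/4.
The region integral divided by the full integral gives P = 0.042475.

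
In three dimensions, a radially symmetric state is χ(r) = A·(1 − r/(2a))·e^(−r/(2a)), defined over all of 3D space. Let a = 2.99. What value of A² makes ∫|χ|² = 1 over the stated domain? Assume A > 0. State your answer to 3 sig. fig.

We need A² ∫|f|² 4πr² dr = 1, taking the integral from 0 to ∞.
With ∫₀^∞ r^4 e^(−αr) dr = 4!/α^5, ∫|χ|² 4πr² dr = A²·(8·π·a^3).
So A² = (8·π·a^3)^(−1).
Plugging in a = 2.99 yields A = 0.03858.

A^2 ≈ 0.00149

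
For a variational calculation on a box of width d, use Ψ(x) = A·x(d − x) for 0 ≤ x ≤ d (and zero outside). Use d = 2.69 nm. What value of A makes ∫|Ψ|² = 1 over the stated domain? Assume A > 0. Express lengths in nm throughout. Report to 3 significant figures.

Normalization requires ∫|Ψ|² dx = 1, integrated from 0 to d.
Carrying out the integral gives A² · d^5/30.
Substituting d = 2.69 gives A² = 0.2130, so A = 0.4615.

A ≈ 0.462 nm^(-5/2)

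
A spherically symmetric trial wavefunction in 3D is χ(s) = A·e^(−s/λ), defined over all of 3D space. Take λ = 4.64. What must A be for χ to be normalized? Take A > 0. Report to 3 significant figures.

A ≈ 0.0564

Normalization requires ∫|χ|² 4πs² ds = 1, integrated from 0 to ∞.
(Spherical symmetry: dV = 4πs² ds.)
Carrying out the integral gives A² · π·λ^3.
With λ = 4.64: A² = 0.003186 and A = 0.05645.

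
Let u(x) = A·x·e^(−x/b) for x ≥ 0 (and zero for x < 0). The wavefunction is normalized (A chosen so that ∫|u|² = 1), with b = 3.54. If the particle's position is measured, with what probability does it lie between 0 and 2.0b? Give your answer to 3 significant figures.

|u|² is the probability density, so P = ∫_{0}^{2.0b} |u|² dx.
Since A² = 1/(b^3/4), this is the region integral divided by the full normalization integral.
Let t = x/b; then A² and the length scale cancel, so P = ∫_{0}^{2.0} t^2·e^(-2·t) dt ÷ ∫_{0}^{∞} t^2·e^(-2·t) dt.
With ∫ t^2·e^(-2·t) dt = -(2·t^2 + 2·t + 1)·e^(-2·t)/4 + C, the region integral is 1/4 - 13·e^(-4)/4 and the full one is 1/4.
Taking the ratio, P = 0.7619.

P ≈ 0.762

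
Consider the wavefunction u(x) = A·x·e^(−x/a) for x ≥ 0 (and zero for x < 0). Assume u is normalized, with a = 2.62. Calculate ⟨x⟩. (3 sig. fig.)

⟨x⟩ ≈ 3.93

⟨x⟩ = ∫ x |u|² dx over the full domain.
Recall ∫₀^∞ x^m e^(−x/β) dx = m!·β^(m+1), since the A² factors cancel between numerator and denominator, ⟨x⟩ = 3·a/2.
Putting a = 2.62 gives 3.930.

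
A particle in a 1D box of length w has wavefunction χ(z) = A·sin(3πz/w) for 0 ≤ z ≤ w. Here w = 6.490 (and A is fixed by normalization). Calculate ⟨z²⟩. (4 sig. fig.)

⟨z²⟩ = ∫ z^2 |χ|² dz over the full domain.
Using sin²θ = (1 − cos 2θ)/2, evaluating both integrals, ⟨z²⟩ = -w^2/(18·π^2) + w^2/3.
With w = 6.490, ⟨z^2⟩ = 13.803.

⟨z^2⟩ ≈ 13.80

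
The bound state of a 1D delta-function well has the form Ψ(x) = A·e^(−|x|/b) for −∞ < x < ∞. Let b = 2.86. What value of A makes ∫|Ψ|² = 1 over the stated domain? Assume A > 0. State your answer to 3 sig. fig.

Normalization requires ∫|Ψ|² dx = 1, integrated from −∞ to ∞.
Carrying out the integral gives A² · b.
So A² = (b)^(−1).
With b = 2.86: A² = 0.3497 and A = 0.5913.

A ≈ 0.591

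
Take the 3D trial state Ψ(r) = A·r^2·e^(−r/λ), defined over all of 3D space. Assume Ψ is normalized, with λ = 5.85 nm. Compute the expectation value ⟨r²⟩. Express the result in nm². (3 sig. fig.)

⟨r^2⟩ ≈ 479 nm^2

By definition ⟨r²⟩ = ∫ r^2 |Ψ(r)|² 4πr² dr.
The ratio of the moment integral to the normalization integral gives ⟨r²⟩ = 14·λ^2.
Putting λ = 5.85 gives 479.1.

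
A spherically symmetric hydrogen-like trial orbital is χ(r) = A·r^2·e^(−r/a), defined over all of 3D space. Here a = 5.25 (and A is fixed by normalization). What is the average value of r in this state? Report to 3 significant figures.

⟨r⟩ ≈ 18.4

By definition ⟨r⟩ = ∫ r |χ(r)|² 4πr² dr.
Since the A² factors cancel between numerator and denominator, ⟨r⟩ = 7·a/2.
Putting a = 5.25 gives 18.38.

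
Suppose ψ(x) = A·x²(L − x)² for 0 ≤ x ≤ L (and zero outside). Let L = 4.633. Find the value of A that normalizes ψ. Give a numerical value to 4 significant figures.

A ≈ 0.02531

Normalization requires ∫|ψ|² dx = 1, integrated from 0 to L.
Expanding the polynomial and integrating term by term, with ψ = A·x²(L − x)², the integral evaluates to A²·[L^9/630].
With L = 4.633: A² = 0.00064059 and A = 0.025310.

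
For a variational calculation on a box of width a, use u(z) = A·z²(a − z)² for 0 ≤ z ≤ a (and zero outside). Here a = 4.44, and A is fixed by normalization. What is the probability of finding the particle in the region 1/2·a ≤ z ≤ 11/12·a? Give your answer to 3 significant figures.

The probability is P = ∫ |u|² dz over [1/2·a, 11/12·a].
The normalization integral ∫|u|²dz over the whole domain equals a^9/630·A², and A² cancels in the ratio.
Substituting t = z/a, A² and the length scale cancel in the ratio: P = ∫_{1/2}^{11/12} t^4·(1 - t)^4 dt / ∫_{0}^{1} t^4·(1 - t)^4 dt.
An antiderivative of t^4·(1 - t)^4 is t^5·(70·t^4 - 315·t^3 + 540·t^2 - 420·t + 126)/630; evaluating from 1/2 to 11/12 gives ≈ 0.00079305, while the full integral is 1/630.
This works out to P = 0.4996.

P ≈ 0.500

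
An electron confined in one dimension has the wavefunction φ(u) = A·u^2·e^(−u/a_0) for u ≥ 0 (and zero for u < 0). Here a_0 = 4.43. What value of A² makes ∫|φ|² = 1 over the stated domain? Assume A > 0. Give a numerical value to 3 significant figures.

Require ∫ |φ|² du = 1 over the whole domain.
Using ∫₀^∞ uⁿ e^(−αu) du = n!/αⁿ⁺¹, the integral (without the A² prefactor) comes out to 3·a_0^5/4.
Setting this equal to 1 gives A² = 1/(3·a_0^5/4).
Plugging in a_0 = 4.43 yields A = 0.02796.

A^2 ≈ 0.000781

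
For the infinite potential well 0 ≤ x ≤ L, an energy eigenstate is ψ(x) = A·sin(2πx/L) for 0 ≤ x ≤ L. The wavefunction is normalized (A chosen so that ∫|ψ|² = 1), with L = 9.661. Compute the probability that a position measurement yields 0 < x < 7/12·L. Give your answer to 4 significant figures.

P ≈ 0.5144

P = ∫_{0}^{7/12·L} |ψ(x)|² dx.
Since A² = 1/(L/2), this is the region integral divided by the full normalization integral.
Let u = x/L; then A² and the length scale cancel, so P = ∫_{0}^{7/12} sin(2·π·u)^2 du ÷ ∫_{0}^{1} sin(2·π·u)^2 du.
An antiderivative of sin(2·π·u)^2 is u/2 - sin(4·π·u)/(8·π); evaluating from 0 to 7/12 gives -√(3)/(16·π) + 7/24, while the full integral is 1/2.
The result is P = -√(3)/(8·π) + 7/12.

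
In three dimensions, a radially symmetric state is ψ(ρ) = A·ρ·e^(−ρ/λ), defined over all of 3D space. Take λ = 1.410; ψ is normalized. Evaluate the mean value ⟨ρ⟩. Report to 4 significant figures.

⟨ρ⟩ ≈ 3.525

The expectation value is the |ψ|²-weighted average of ρ: ∫ ρ|ψ|² 4πρ² dρ.
With ∫₀^∞ ρ^5 e^(−αρ) dρ = 5!/α^6, the ratio of the moment integral to the normalization integral gives ⟨ρ⟩ = 5·λ/2.
Putting λ = 1.410 gives 3.5250.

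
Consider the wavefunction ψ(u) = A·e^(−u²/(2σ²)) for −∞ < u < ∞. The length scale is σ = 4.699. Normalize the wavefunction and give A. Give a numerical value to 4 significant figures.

Normalization requires ∫|ψ|² du = 1, integrated from −∞ to ∞.
Differentiating ∫e^(−αu²) du = √(π/α) under α to get the higher moments, the integral (without the A² prefactor) comes out to √(π)·σ.
Setting this equal to 1 gives A² = 1/(√(π)·σ).
Plugging in σ = 4.699 yields A = 0.34651.

A ≈ 0.3465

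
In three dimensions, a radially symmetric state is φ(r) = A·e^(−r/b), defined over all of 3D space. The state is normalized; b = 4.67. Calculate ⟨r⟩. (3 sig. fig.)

⟨r⟩ = ∫ r |φ|² 4πr² dr over the full domain.
With ∫₀^∞ r^3 e^(−αr) dr = 3!/α^4, the ratio of the moment integral to the normalization integral gives ⟨r⟩ = 3·b/2.
With b = 4.67, ⟨r⟩ = 7.005.

⟨r⟩ ≈ 7.01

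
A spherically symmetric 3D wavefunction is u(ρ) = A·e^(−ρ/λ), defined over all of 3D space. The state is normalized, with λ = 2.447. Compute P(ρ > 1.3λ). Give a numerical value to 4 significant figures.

P ≈ 0.5184

P = ∫ |u|² 4πρ² dρ over ρ > 1.3λ.
The full normalization integral is A²·[π·λ^3] = 1, fixing A².
Let t = ρ/λ; then A², 4π and the length scale all cancel, so P = ∫_{1.3}^{∞} t^2·e^(-2·t) dt ÷ ∫_{0}^{∞} t^2·e^(-2·t) dt.
With ∫ t^2·e^(-2·t) dt = -(2·t^2 + 2·t + 1)·e^(-2·t)/4 + C, the region integral is 349·e^(-13/5)/200 and the full one is 1/4.
Taking the ratio yields P = 0.51843.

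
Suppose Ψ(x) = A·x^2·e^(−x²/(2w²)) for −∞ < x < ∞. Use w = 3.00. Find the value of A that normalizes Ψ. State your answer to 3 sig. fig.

A ≈ 0.0556

The normalization condition is ∫|Ψ|² dx = 1 from −∞ to ∞.
The integral (without the A² prefactor) comes out to 3·√(π)·w^5/4.
Setting this equal to 1 gives A² = 1/(3·√(π)·w^5/4).
With w = 3.00: A² = 0.003096 and A = 0.05564.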